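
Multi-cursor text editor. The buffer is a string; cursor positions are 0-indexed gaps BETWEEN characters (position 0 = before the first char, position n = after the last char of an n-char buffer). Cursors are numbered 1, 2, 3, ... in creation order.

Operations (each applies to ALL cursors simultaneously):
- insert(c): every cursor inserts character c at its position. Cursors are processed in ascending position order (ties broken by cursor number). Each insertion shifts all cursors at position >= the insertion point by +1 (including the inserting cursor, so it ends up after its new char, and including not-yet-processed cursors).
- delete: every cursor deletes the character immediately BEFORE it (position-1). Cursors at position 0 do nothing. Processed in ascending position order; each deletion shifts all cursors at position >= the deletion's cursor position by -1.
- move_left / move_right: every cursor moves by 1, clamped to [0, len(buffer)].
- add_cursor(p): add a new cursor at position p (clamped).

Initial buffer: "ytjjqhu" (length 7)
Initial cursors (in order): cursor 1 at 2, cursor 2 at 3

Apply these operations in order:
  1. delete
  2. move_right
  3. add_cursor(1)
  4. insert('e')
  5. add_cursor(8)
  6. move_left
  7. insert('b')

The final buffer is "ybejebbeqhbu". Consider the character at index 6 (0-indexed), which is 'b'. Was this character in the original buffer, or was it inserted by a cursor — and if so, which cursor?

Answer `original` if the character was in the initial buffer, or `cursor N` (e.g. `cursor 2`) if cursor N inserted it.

Answer: cursor 2

Derivation:
After op 1 (delete): buffer="yjqhu" (len 5), cursors c1@1 c2@1, authorship .....
After op 2 (move_right): buffer="yjqhu" (len 5), cursors c1@2 c2@2, authorship .....
After op 3 (add_cursor(1)): buffer="yjqhu" (len 5), cursors c3@1 c1@2 c2@2, authorship .....
After op 4 (insert('e')): buffer="yejeeqhu" (len 8), cursors c3@2 c1@5 c2@5, authorship .3.12...
After op 5 (add_cursor(8)): buffer="yejeeqhu" (len 8), cursors c3@2 c1@5 c2@5 c4@8, authorship .3.12...
After op 6 (move_left): buffer="yejeeqhu" (len 8), cursors c3@1 c1@4 c2@4 c4@7, authorship .3.12...
After op 7 (insert('b')): buffer="ybejebbeqhbu" (len 12), cursors c3@2 c1@7 c2@7 c4@11, authorship .33.1122..4.
Authorship (.=original, N=cursor N): . 3 3 . 1 1 2 2 . . 4 .
Index 6: author = 2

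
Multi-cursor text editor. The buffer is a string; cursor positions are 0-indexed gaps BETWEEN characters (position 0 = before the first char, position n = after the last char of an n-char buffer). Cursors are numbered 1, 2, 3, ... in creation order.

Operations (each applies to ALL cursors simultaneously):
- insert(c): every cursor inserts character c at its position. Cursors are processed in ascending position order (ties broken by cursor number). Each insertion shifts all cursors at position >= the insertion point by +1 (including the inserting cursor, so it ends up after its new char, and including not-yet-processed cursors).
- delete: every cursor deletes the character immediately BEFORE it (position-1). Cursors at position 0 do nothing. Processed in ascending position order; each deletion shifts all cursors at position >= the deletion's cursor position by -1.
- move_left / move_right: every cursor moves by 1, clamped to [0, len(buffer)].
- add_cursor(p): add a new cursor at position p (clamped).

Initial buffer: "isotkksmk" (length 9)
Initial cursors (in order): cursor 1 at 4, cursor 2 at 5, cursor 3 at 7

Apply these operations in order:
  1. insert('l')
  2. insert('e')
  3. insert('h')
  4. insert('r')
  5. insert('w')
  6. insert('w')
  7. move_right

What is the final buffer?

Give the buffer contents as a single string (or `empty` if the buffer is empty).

After op 1 (insert('l')): buffer="isotlklkslmk" (len 12), cursors c1@5 c2@7 c3@10, authorship ....1.2..3..
After op 2 (insert('e')): buffer="isotleklekslemk" (len 15), cursors c1@6 c2@9 c3@13, authorship ....11.22..33..
After op 3 (insert('h')): buffer="isotlehklehkslehmk" (len 18), cursors c1@7 c2@11 c3@16, authorship ....111.222..333..
After op 4 (insert('r')): buffer="isotlehrklehrkslehrmk" (len 21), cursors c1@8 c2@13 c3@19, authorship ....1111.2222..3333..
After op 5 (insert('w')): buffer="isotlehrwklehrwkslehrwmk" (len 24), cursors c1@9 c2@15 c3@22, authorship ....11111.22222..33333..
After op 6 (insert('w')): buffer="isotlehrwwklehrwwkslehrwwmk" (len 27), cursors c1@10 c2@17 c3@25, authorship ....111111.222222..333333..
After op 7 (move_right): buffer="isotlehrwwklehrwwkslehrwwmk" (len 27), cursors c1@11 c2@18 c3@26, authorship ....111111.222222..333333..

Answer: isotlehrwwklehrwwkslehrwwmk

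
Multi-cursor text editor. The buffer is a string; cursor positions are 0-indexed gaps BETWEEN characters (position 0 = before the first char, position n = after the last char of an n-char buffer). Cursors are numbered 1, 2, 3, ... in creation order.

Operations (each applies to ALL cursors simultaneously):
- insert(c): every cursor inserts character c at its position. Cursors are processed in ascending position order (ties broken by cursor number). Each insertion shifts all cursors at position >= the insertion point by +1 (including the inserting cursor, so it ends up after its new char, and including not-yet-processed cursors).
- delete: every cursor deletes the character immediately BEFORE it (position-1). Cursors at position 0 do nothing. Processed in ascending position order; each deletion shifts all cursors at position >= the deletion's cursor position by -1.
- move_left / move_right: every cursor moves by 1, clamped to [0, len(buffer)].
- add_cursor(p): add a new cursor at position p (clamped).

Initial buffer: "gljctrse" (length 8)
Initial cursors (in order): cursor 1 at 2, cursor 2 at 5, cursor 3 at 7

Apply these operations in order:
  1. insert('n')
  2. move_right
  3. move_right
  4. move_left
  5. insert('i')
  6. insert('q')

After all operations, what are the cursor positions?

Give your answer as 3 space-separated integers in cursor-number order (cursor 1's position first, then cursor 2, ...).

After op 1 (insert('n')): buffer="glnjctnrsne" (len 11), cursors c1@3 c2@7 c3@10, authorship ..1...2..3.
After op 2 (move_right): buffer="glnjctnrsne" (len 11), cursors c1@4 c2@8 c3@11, authorship ..1...2..3.
After op 3 (move_right): buffer="glnjctnrsne" (len 11), cursors c1@5 c2@9 c3@11, authorship ..1...2..3.
After op 4 (move_left): buffer="glnjctnrsne" (len 11), cursors c1@4 c2@8 c3@10, authorship ..1...2..3.
After op 5 (insert('i')): buffer="glnjictnrisnie" (len 14), cursors c1@5 c2@10 c3@13, authorship ..1.1..2.2.33.
After op 6 (insert('q')): buffer="glnjiqctnriqsniqe" (len 17), cursors c1@6 c2@12 c3@16, authorship ..1.11..2.22.333.

Answer: 6 12 16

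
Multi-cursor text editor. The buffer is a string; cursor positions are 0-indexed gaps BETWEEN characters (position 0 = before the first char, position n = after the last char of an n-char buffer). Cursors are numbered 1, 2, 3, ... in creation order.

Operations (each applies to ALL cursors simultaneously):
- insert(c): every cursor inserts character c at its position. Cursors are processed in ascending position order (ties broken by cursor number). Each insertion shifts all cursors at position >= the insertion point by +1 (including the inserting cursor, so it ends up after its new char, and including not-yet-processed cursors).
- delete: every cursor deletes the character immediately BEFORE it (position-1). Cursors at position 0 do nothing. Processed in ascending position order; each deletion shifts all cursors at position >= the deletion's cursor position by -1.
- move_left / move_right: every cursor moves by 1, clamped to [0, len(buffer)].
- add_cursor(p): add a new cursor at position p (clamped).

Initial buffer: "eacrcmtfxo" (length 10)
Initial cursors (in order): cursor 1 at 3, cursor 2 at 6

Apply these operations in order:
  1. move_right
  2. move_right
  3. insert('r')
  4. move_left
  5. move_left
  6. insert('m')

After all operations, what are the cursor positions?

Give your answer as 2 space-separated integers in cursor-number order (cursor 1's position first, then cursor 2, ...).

After op 1 (move_right): buffer="eacrcmtfxo" (len 10), cursors c1@4 c2@7, authorship ..........
After op 2 (move_right): buffer="eacrcmtfxo" (len 10), cursors c1@5 c2@8, authorship ..........
After op 3 (insert('r')): buffer="eacrcrmtfrxo" (len 12), cursors c1@6 c2@10, authorship .....1...2..
After op 4 (move_left): buffer="eacrcrmtfrxo" (len 12), cursors c1@5 c2@9, authorship .....1...2..
After op 5 (move_left): buffer="eacrcrmtfrxo" (len 12), cursors c1@4 c2@8, authorship .....1...2..
After op 6 (insert('m')): buffer="eacrmcrmtmfrxo" (len 14), cursors c1@5 c2@10, authorship ....1.1..2.2..

Answer: 5 10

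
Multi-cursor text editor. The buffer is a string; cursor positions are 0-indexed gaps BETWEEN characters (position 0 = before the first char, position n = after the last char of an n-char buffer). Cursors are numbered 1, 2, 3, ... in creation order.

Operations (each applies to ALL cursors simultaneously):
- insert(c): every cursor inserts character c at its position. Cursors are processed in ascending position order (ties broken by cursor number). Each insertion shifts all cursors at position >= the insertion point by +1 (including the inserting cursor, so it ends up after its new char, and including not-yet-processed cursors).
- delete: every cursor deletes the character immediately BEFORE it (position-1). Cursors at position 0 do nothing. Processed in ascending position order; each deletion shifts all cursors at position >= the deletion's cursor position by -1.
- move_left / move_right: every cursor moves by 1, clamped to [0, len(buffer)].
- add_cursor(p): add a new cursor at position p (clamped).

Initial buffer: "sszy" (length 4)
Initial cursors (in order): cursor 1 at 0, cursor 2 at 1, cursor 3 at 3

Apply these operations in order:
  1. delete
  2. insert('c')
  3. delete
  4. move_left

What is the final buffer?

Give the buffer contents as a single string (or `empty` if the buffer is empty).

After op 1 (delete): buffer="sy" (len 2), cursors c1@0 c2@0 c3@1, authorship ..
After op 2 (insert('c')): buffer="ccscy" (len 5), cursors c1@2 c2@2 c3@4, authorship 12.3.
After op 3 (delete): buffer="sy" (len 2), cursors c1@0 c2@0 c3@1, authorship ..
After op 4 (move_left): buffer="sy" (len 2), cursors c1@0 c2@0 c3@0, authorship ..

Answer: sy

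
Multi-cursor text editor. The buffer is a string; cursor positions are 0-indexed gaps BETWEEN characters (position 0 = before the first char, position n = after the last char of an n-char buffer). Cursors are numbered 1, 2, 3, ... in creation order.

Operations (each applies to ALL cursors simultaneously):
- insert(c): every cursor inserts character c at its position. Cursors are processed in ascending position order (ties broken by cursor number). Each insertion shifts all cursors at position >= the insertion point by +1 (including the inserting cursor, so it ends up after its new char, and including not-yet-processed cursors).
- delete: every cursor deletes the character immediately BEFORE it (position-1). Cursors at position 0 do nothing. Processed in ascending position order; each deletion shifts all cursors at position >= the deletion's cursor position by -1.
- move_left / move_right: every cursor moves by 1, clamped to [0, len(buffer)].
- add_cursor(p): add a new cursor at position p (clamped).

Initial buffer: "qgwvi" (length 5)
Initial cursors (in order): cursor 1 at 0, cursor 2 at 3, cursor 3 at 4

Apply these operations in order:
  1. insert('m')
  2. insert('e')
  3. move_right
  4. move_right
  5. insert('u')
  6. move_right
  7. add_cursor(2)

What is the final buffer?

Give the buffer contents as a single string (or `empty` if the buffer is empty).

Answer: meqguwmevmueiu

Derivation:
After op 1 (insert('m')): buffer="mqgwmvmi" (len 8), cursors c1@1 c2@5 c3@7, authorship 1...2.3.
After op 2 (insert('e')): buffer="meqgwmevmei" (len 11), cursors c1@2 c2@7 c3@10, authorship 11...22.33.
After op 3 (move_right): buffer="meqgwmevmei" (len 11), cursors c1@3 c2@8 c3@11, authorship 11...22.33.
After op 4 (move_right): buffer="meqgwmevmei" (len 11), cursors c1@4 c2@9 c3@11, authorship 11...22.33.
After op 5 (insert('u')): buffer="meqguwmevmueiu" (len 14), cursors c1@5 c2@11 c3@14, authorship 11..1.22.323.3
After op 6 (move_right): buffer="meqguwmevmueiu" (len 14), cursors c1@6 c2@12 c3@14, authorship 11..1.22.323.3
After op 7 (add_cursor(2)): buffer="meqguwmevmueiu" (len 14), cursors c4@2 c1@6 c2@12 c3@14, authorship 11..1.22.323.3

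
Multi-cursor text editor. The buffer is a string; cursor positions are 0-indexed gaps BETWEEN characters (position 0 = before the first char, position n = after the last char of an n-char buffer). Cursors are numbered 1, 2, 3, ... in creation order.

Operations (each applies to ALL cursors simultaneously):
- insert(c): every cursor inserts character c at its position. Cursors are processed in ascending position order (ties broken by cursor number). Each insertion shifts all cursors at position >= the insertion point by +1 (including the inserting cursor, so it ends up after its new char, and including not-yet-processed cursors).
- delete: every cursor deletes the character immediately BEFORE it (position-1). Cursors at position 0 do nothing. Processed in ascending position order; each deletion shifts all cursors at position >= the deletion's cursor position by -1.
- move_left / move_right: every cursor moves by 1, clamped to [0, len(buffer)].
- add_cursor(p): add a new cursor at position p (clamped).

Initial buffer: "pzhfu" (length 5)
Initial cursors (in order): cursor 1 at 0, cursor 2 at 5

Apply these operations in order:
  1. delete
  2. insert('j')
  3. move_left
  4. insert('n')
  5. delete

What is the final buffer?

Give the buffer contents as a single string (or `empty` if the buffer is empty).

After op 1 (delete): buffer="pzhf" (len 4), cursors c1@0 c2@4, authorship ....
After op 2 (insert('j')): buffer="jpzhfj" (len 6), cursors c1@1 c2@6, authorship 1....2
After op 3 (move_left): buffer="jpzhfj" (len 6), cursors c1@0 c2@5, authorship 1....2
After op 4 (insert('n')): buffer="njpzhfnj" (len 8), cursors c1@1 c2@7, authorship 11....22
After op 5 (delete): buffer="jpzhfj" (len 6), cursors c1@0 c2@5, authorship 1....2

Answer: jpzhfj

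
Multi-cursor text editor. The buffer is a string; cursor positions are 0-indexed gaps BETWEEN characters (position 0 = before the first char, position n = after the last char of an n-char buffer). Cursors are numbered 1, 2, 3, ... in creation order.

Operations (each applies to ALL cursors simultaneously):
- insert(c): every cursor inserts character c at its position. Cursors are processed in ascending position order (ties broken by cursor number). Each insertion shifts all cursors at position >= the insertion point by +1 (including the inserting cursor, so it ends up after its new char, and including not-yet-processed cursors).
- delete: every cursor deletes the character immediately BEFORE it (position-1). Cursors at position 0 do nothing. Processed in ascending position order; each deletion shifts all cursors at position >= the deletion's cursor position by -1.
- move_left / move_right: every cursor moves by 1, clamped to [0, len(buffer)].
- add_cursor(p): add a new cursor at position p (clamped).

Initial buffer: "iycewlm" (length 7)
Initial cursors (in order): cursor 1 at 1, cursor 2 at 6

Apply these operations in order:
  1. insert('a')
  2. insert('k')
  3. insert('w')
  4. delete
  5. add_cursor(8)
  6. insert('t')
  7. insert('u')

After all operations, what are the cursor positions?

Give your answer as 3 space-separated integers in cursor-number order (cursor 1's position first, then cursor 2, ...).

After op 1 (insert('a')): buffer="iaycewlam" (len 9), cursors c1@2 c2@8, authorship .1.....2.
After op 2 (insert('k')): buffer="iakycewlakm" (len 11), cursors c1@3 c2@10, authorship .11.....22.
After op 3 (insert('w')): buffer="iakwycewlakwm" (len 13), cursors c1@4 c2@12, authorship .111.....222.
After op 4 (delete): buffer="iakycewlakm" (len 11), cursors c1@3 c2@10, authorship .11.....22.
After op 5 (add_cursor(8)): buffer="iakycewlakm" (len 11), cursors c1@3 c3@8 c2@10, authorship .11.....22.
After op 6 (insert('t')): buffer="iaktycewltaktm" (len 14), cursors c1@4 c3@10 c2@13, authorship .111.....3222.
After op 7 (insert('u')): buffer="iaktuycewltuaktum" (len 17), cursors c1@5 c3@12 c2@16, authorship .1111.....332222.

Answer: 5 16 12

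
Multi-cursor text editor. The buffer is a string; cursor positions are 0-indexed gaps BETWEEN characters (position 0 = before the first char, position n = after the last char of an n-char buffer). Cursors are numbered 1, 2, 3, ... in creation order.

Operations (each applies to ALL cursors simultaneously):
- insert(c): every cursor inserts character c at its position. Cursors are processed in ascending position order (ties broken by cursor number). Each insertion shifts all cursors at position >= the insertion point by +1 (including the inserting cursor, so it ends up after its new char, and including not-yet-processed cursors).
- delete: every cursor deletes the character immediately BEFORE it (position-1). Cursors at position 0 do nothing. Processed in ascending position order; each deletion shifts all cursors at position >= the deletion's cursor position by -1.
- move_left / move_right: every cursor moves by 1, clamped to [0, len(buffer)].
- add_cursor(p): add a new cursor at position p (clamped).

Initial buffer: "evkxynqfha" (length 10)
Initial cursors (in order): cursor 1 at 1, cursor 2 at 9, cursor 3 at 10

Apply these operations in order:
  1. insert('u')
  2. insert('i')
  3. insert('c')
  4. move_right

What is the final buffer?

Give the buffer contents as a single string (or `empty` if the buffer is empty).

Answer: euicvkxynqfhuicauic

Derivation:
After op 1 (insert('u')): buffer="euvkxynqfhuau" (len 13), cursors c1@2 c2@11 c3@13, authorship .1........2.3
After op 2 (insert('i')): buffer="euivkxynqfhuiaui" (len 16), cursors c1@3 c2@13 c3@16, authorship .11........22.33
After op 3 (insert('c')): buffer="euicvkxynqfhuicauic" (len 19), cursors c1@4 c2@15 c3@19, authorship .111........222.333
After op 4 (move_right): buffer="euicvkxynqfhuicauic" (len 19), cursors c1@5 c2@16 c3@19, authorship .111........222.333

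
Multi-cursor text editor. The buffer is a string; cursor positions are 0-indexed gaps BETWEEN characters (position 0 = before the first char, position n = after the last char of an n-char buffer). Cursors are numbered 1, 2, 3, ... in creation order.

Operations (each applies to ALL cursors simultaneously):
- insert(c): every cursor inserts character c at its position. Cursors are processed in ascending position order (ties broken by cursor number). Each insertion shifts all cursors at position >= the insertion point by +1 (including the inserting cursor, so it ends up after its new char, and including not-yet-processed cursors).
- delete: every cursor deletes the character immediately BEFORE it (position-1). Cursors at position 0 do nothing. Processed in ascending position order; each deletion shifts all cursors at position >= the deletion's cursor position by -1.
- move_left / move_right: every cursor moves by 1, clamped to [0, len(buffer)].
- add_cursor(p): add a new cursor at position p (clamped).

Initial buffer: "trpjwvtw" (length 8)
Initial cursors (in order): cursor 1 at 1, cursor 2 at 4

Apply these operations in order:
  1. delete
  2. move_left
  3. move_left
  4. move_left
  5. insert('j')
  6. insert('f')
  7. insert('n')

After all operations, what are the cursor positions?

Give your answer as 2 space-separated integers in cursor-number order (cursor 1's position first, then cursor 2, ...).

After op 1 (delete): buffer="rpwvtw" (len 6), cursors c1@0 c2@2, authorship ......
After op 2 (move_left): buffer="rpwvtw" (len 6), cursors c1@0 c2@1, authorship ......
After op 3 (move_left): buffer="rpwvtw" (len 6), cursors c1@0 c2@0, authorship ......
After op 4 (move_left): buffer="rpwvtw" (len 6), cursors c1@0 c2@0, authorship ......
After op 5 (insert('j')): buffer="jjrpwvtw" (len 8), cursors c1@2 c2@2, authorship 12......
After op 6 (insert('f')): buffer="jjffrpwvtw" (len 10), cursors c1@4 c2@4, authorship 1212......
After op 7 (insert('n')): buffer="jjffnnrpwvtw" (len 12), cursors c1@6 c2@6, authorship 121212......

Answer: 6 6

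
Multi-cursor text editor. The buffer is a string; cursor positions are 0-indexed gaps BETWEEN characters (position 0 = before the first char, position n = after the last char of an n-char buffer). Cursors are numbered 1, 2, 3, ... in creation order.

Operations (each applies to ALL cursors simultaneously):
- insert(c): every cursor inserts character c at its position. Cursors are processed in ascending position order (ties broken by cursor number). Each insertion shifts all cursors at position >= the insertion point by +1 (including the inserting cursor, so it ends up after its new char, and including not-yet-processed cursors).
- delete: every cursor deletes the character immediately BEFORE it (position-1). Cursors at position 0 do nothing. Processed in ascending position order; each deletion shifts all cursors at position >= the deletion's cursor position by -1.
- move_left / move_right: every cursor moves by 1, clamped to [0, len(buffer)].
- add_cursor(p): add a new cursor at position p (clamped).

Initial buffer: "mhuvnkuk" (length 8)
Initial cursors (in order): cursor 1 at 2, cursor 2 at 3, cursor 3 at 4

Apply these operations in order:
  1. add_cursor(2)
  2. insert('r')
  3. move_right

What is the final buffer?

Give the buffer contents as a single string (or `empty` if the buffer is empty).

Answer: mhrrurvrnkuk

Derivation:
After op 1 (add_cursor(2)): buffer="mhuvnkuk" (len 8), cursors c1@2 c4@2 c2@3 c3@4, authorship ........
After op 2 (insert('r')): buffer="mhrrurvrnkuk" (len 12), cursors c1@4 c4@4 c2@6 c3@8, authorship ..14.2.3....
After op 3 (move_right): buffer="mhrrurvrnkuk" (len 12), cursors c1@5 c4@5 c2@7 c3@9, authorship ..14.2.3....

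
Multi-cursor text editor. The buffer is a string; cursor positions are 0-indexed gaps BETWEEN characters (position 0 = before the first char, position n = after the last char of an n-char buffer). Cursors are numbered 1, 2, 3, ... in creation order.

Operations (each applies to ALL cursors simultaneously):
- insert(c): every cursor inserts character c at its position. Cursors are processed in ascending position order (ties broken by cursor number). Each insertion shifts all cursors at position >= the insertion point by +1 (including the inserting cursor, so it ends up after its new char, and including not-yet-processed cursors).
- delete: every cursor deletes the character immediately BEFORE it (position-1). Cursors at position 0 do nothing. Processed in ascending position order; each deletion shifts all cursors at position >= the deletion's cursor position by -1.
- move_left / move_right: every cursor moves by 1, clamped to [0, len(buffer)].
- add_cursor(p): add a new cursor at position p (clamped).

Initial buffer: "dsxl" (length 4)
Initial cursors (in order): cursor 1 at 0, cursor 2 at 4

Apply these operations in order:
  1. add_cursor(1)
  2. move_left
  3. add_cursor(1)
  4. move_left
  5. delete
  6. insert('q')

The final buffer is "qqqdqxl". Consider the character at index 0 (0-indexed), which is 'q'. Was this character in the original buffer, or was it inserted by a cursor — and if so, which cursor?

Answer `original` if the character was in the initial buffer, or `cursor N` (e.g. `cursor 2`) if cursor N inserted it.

After op 1 (add_cursor(1)): buffer="dsxl" (len 4), cursors c1@0 c3@1 c2@4, authorship ....
After op 2 (move_left): buffer="dsxl" (len 4), cursors c1@0 c3@0 c2@3, authorship ....
After op 3 (add_cursor(1)): buffer="dsxl" (len 4), cursors c1@0 c3@0 c4@1 c2@3, authorship ....
After op 4 (move_left): buffer="dsxl" (len 4), cursors c1@0 c3@0 c4@0 c2@2, authorship ....
After op 5 (delete): buffer="dxl" (len 3), cursors c1@0 c3@0 c4@0 c2@1, authorship ...
After op 6 (insert('q')): buffer="qqqdqxl" (len 7), cursors c1@3 c3@3 c4@3 c2@5, authorship 134.2..
Authorship (.=original, N=cursor N): 1 3 4 . 2 . .
Index 0: author = 1

Answer: cursor 1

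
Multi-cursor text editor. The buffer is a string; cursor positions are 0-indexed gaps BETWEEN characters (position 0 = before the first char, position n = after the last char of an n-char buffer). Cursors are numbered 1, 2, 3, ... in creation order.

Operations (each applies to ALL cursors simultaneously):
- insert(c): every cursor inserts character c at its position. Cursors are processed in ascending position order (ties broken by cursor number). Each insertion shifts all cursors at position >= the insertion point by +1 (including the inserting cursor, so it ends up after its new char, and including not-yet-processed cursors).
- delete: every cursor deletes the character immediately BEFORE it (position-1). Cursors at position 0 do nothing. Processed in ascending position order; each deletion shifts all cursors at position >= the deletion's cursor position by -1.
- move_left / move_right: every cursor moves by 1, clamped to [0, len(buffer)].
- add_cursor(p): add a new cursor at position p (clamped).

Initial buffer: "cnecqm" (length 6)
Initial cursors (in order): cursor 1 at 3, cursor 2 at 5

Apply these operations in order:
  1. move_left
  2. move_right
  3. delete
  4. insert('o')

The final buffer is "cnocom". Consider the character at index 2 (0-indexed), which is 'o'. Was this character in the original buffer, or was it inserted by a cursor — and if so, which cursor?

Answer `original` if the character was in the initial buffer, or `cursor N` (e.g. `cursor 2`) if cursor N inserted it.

After op 1 (move_left): buffer="cnecqm" (len 6), cursors c1@2 c2@4, authorship ......
After op 2 (move_right): buffer="cnecqm" (len 6), cursors c1@3 c2@5, authorship ......
After op 3 (delete): buffer="cncm" (len 4), cursors c1@2 c2@3, authorship ....
After op 4 (insert('o')): buffer="cnocom" (len 6), cursors c1@3 c2@5, authorship ..1.2.
Authorship (.=original, N=cursor N): . . 1 . 2 .
Index 2: author = 1

Answer: cursor 1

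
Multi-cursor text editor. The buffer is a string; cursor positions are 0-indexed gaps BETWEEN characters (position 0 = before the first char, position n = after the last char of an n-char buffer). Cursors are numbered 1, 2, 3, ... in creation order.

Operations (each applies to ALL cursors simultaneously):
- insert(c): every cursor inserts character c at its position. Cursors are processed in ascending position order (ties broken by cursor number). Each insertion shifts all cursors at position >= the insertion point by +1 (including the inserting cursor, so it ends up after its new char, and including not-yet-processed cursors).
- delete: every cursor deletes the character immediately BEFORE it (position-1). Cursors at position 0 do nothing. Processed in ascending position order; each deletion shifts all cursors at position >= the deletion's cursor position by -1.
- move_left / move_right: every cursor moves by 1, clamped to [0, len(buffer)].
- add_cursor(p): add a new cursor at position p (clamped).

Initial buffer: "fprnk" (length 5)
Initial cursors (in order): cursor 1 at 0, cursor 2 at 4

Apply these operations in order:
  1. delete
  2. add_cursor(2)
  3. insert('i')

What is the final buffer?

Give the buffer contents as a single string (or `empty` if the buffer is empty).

Answer: ifpirik

Derivation:
After op 1 (delete): buffer="fprk" (len 4), cursors c1@0 c2@3, authorship ....
After op 2 (add_cursor(2)): buffer="fprk" (len 4), cursors c1@0 c3@2 c2@3, authorship ....
After op 3 (insert('i')): buffer="ifpirik" (len 7), cursors c1@1 c3@4 c2@6, authorship 1..3.2.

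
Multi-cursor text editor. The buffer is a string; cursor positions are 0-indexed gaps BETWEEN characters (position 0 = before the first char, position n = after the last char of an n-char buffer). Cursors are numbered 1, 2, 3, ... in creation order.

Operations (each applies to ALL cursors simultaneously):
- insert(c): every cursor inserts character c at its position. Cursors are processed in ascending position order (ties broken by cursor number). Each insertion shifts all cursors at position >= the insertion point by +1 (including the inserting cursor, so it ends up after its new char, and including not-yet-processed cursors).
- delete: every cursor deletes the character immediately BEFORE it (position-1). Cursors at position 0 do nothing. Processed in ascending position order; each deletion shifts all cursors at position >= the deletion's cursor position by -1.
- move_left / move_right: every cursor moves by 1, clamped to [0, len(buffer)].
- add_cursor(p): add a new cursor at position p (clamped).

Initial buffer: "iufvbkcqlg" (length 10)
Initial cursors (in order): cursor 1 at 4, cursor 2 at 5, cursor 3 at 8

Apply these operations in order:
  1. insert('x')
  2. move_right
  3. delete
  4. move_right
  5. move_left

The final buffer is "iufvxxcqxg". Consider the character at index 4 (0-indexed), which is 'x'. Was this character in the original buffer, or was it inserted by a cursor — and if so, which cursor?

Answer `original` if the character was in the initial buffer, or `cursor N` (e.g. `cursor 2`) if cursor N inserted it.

Answer: cursor 1

Derivation:
After op 1 (insert('x')): buffer="iufvxbxkcqxlg" (len 13), cursors c1@5 c2@7 c3@11, authorship ....1.2...3..
After op 2 (move_right): buffer="iufvxbxkcqxlg" (len 13), cursors c1@6 c2@8 c3@12, authorship ....1.2...3..
After op 3 (delete): buffer="iufvxxcqxg" (len 10), cursors c1@5 c2@6 c3@9, authorship ....12..3.
After op 4 (move_right): buffer="iufvxxcqxg" (len 10), cursors c1@6 c2@7 c3@10, authorship ....12..3.
After op 5 (move_left): buffer="iufvxxcqxg" (len 10), cursors c1@5 c2@6 c3@9, authorship ....12..3.
Authorship (.=original, N=cursor N): . . . . 1 2 . . 3 .
Index 4: author = 1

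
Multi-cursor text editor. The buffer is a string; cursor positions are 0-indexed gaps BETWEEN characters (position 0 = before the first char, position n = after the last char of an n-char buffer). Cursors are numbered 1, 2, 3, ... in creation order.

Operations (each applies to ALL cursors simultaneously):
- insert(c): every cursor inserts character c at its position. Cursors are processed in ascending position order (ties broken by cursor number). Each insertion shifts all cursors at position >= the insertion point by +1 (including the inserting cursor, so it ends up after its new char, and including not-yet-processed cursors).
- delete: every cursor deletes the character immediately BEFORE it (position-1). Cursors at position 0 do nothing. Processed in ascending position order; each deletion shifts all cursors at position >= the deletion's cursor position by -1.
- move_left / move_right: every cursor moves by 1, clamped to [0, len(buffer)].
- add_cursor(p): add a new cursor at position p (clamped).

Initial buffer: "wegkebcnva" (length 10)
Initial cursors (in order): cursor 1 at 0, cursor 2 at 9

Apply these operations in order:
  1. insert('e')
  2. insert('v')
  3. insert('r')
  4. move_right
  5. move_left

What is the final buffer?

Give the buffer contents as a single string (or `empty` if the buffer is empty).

After op 1 (insert('e')): buffer="ewegkebcnvea" (len 12), cursors c1@1 c2@11, authorship 1.........2.
After op 2 (insert('v')): buffer="evwegkebcnveva" (len 14), cursors c1@2 c2@13, authorship 11.........22.
After op 3 (insert('r')): buffer="evrwegkebcnvevra" (len 16), cursors c1@3 c2@15, authorship 111.........222.
After op 4 (move_right): buffer="evrwegkebcnvevra" (len 16), cursors c1@4 c2@16, authorship 111.........222.
After op 5 (move_left): buffer="evrwegkebcnvevra" (len 16), cursors c1@3 c2@15, authorship 111.........222.

Answer: evrwegkebcnvevra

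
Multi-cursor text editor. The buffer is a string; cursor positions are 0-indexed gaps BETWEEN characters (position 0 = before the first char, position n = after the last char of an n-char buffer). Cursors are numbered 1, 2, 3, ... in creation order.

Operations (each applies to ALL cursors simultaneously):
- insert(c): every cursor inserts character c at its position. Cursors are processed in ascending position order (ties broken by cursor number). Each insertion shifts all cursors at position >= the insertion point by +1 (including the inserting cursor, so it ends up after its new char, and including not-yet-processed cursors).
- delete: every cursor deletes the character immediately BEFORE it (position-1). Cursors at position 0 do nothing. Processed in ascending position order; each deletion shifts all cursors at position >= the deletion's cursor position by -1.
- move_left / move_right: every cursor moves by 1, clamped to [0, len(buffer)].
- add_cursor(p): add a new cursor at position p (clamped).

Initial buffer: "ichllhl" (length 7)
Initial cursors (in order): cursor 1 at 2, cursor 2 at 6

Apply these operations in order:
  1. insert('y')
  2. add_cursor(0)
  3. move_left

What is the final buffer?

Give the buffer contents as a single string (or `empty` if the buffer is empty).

Answer: icyhllhyl

Derivation:
After op 1 (insert('y')): buffer="icyhllhyl" (len 9), cursors c1@3 c2@8, authorship ..1....2.
After op 2 (add_cursor(0)): buffer="icyhllhyl" (len 9), cursors c3@0 c1@3 c2@8, authorship ..1....2.
After op 3 (move_left): buffer="icyhllhyl" (len 9), cursors c3@0 c1@2 c2@7, authorship ..1....2.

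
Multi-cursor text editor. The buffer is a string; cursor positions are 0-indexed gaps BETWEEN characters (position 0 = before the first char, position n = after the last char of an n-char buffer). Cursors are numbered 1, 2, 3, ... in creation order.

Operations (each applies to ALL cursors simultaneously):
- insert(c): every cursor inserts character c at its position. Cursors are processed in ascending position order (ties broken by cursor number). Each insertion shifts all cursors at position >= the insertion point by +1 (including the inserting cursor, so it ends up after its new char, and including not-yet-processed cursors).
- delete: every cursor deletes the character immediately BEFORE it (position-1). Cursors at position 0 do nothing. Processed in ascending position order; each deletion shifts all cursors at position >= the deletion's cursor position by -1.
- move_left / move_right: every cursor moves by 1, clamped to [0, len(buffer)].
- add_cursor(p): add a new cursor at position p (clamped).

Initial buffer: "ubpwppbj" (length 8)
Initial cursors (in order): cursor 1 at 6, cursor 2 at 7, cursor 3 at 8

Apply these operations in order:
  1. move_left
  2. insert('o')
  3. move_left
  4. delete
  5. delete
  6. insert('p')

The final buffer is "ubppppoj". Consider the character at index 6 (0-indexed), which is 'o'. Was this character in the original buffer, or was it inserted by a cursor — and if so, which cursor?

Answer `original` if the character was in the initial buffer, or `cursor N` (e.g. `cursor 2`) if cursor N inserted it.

Answer: cursor 3

Derivation:
After op 1 (move_left): buffer="ubpwppbj" (len 8), cursors c1@5 c2@6 c3@7, authorship ........
After op 2 (insert('o')): buffer="ubpwpopoboj" (len 11), cursors c1@6 c2@8 c3@10, authorship .....1.2.3.
After op 3 (move_left): buffer="ubpwpopoboj" (len 11), cursors c1@5 c2@7 c3@9, authorship .....1.2.3.
After op 4 (delete): buffer="ubpwoooj" (len 8), cursors c1@4 c2@5 c3@6, authorship ....123.
After op 5 (delete): buffer="ubpoj" (len 5), cursors c1@3 c2@3 c3@3, authorship ...3.
After op 6 (insert('p')): buffer="ubppppoj" (len 8), cursors c1@6 c2@6 c3@6, authorship ...1233.
Authorship (.=original, N=cursor N): . . . 1 2 3 3 .
Index 6: author = 3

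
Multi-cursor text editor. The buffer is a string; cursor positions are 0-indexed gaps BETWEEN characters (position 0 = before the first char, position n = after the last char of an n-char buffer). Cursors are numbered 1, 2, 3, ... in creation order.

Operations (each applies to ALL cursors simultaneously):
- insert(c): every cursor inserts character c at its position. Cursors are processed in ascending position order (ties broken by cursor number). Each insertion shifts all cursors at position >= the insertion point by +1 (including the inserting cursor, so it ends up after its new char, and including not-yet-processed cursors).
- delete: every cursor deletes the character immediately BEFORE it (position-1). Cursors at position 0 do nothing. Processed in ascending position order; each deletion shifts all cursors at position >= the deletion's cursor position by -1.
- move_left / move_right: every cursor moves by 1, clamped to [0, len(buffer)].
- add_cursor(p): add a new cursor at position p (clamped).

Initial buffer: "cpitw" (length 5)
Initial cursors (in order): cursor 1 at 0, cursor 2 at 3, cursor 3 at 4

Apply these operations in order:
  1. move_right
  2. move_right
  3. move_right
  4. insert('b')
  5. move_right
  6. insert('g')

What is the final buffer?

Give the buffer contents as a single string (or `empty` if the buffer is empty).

After op 1 (move_right): buffer="cpitw" (len 5), cursors c1@1 c2@4 c3@5, authorship .....
After op 2 (move_right): buffer="cpitw" (len 5), cursors c1@2 c2@5 c3@5, authorship .....
After op 3 (move_right): buffer="cpitw" (len 5), cursors c1@3 c2@5 c3@5, authorship .....
After op 4 (insert('b')): buffer="cpibtwbb" (len 8), cursors c1@4 c2@8 c3@8, authorship ...1..23
After op 5 (move_right): buffer="cpibtwbb" (len 8), cursors c1@5 c2@8 c3@8, authorship ...1..23
After op 6 (insert('g')): buffer="cpibtgwbbgg" (len 11), cursors c1@6 c2@11 c3@11, authorship ...1.1.2323

Answer: cpibtgwbbgg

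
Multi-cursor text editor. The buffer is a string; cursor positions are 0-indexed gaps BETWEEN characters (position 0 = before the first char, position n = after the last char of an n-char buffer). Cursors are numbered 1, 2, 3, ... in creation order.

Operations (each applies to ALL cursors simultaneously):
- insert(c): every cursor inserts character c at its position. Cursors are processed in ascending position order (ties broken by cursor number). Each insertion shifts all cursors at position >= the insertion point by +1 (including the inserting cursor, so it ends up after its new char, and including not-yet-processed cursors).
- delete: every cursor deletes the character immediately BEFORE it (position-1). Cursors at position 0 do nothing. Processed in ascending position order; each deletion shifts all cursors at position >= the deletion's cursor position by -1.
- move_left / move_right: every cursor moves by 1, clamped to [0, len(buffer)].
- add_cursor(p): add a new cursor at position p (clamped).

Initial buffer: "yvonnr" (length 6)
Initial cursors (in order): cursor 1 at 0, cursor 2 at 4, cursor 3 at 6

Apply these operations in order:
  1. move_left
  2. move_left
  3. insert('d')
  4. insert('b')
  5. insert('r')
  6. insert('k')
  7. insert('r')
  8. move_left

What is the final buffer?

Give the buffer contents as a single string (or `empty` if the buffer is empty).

Answer: dbrkryvdbrkrondbrkrnr

Derivation:
After op 1 (move_left): buffer="yvonnr" (len 6), cursors c1@0 c2@3 c3@5, authorship ......
After op 2 (move_left): buffer="yvonnr" (len 6), cursors c1@0 c2@2 c3@4, authorship ......
After op 3 (insert('d')): buffer="dyvdondnr" (len 9), cursors c1@1 c2@4 c3@7, authorship 1..2..3..
After op 4 (insert('b')): buffer="dbyvdbondbnr" (len 12), cursors c1@2 c2@6 c3@10, authorship 11..22..33..
After op 5 (insert('r')): buffer="dbryvdbrondbrnr" (len 15), cursors c1@3 c2@8 c3@13, authorship 111..222..333..
After op 6 (insert('k')): buffer="dbrkyvdbrkondbrknr" (len 18), cursors c1@4 c2@10 c3@16, authorship 1111..2222..3333..
After op 7 (insert('r')): buffer="dbrkryvdbrkrondbrkrnr" (len 21), cursors c1@5 c2@12 c3@19, authorship 11111..22222..33333..
After op 8 (move_left): buffer="dbrkryvdbrkrondbrkrnr" (len 21), cursors c1@4 c2@11 c3@18, authorship 11111..22222..33333..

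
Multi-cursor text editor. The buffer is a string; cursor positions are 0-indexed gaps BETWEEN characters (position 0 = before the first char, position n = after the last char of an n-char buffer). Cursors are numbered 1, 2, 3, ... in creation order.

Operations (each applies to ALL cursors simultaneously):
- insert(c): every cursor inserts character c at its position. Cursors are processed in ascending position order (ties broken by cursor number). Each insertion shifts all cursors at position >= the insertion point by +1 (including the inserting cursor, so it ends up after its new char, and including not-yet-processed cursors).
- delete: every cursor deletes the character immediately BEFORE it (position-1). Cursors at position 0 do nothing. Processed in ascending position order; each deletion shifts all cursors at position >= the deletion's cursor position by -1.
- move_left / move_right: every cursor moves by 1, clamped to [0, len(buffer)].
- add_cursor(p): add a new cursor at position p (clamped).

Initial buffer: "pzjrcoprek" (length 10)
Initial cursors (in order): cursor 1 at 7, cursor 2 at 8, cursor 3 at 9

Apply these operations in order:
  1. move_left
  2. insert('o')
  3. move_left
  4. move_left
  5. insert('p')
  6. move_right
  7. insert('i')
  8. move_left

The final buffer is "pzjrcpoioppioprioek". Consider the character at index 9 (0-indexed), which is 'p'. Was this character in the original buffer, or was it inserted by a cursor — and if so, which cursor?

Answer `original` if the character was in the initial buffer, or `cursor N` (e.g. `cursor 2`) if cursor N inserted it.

Answer: cursor 2

Derivation:
After op 1 (move_left): buffer="pzjrcoprek" (len 10), cursors c1@6 c2@7 c3@8, authorship ..........
After op 2 (insert('o')): buffer="pzjrcooporoek" (len 13), cursors c1@7 c2@9 c3@11, authorship ......1.2.3..
After op 3 (move_left): buffer="pzjrcooporoek" (len 13), cursors c1@6 c2@8 c3@10, authorship ......1.2.3..
After op 4 (move_left): buffer="pzjrcooporoek" (len 13), cursors c1@5 c2@7 c3@9, authorship ......1.2.3..
After op 5 (insert('p')): buffer="pzjrcpooppoproek" (len 16), cursors c1@6 c2@9 c3@12, authorship .....1.12.23.3..
After op 6 (move_right): buffer="pzjrcpooppoproek" (len 16), cursors c1@7 c2@10 c3@13, authorship .....1.12.23.3..
After op 7 (insert('i')): buffer="pzjrcpoioppioprioek" (len 19), cursors c1@8 c2@12 c3@16, authorship .....1.112.223.33..
After op 8 (move_left): buffer="pzjrcpoioppioprioek" (len 19), cursors c1@7 c2@11 c3@15, authorship .....1.112.223.33..
Authorship (.=original, N=cursor N): . . . . . 1 . 1 1 2 . 2 2 3 . 3 3 . .
Index 9: author = 2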